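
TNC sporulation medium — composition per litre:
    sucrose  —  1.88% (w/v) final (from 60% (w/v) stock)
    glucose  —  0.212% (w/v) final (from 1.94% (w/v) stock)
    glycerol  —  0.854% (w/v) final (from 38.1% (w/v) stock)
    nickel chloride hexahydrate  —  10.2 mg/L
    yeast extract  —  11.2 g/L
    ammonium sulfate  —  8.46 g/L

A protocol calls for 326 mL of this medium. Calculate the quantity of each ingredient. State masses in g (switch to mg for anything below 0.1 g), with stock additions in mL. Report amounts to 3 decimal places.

sucrose 10.215 mL; glucose 35.625 mL; glycerol 7.307 mL; nickel chloride hexahydrate 3.325 mg; yeast extract 3.651 g; ammonium sulfate 2.758 g

Target volume = 326 mL = 0.326 L.
sucrose: V = C2·V2/C1 = 1.88% ÷ 60% × 326 mL = 10.215 mL
glucose: V = C2·V2/C1 = 0.212% ÷ 1.94% × 326 mL = 35.625 mL
glycerol: V = C2·V2/C1 = 0.854% ÷ 38.1% × 326 mL = 7.307 mL
nickel chloride hexahydrate: 10.2 mg/L × 0.326 L = 3.325 mg
yeast extract: 11.2 g/L × 0.326 L = 3.651 g
ammonium sulfate: 8.46 g/L × 0.326 L = 2.758 g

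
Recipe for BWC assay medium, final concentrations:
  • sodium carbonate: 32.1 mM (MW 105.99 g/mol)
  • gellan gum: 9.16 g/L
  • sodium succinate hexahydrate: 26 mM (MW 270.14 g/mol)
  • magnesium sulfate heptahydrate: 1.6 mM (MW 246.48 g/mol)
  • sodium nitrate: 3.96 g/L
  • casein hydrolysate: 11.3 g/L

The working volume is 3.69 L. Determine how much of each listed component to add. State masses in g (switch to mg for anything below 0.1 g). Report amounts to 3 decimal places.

Scale factor relative to 1 L: 3.69.
sodium carbonate: 32.1 mmol/L × 105.99 g/mol × 3.69 L ÷ 1000 = 12.554 g
gellan gum: 9.16 g/L × 3.69 L = 33.800 g
sodium succinate hexahydrate: 26 mmol/L × 270.14 g/mol × 3.69 L ÷ 1000 = 25.917 g
magnesium sulfate heptahydrate: 1.6 mmol/L × 246.48 g/mol × 3.69 L ÷ 1000 = 1.455 g
sodium nitrate: 3.96 g/L × 3.69 L = 14.612 g
casein hydrolysate: 11.3 g/L × 3.69 L = 41.697 g

sodium carbonate 12.554 g; gellan gum 33.800 g; sodium succinate hexahydrate 25.917 g; magnesium sulfate heptahydrate 1.455 g; sodium nitrate 14.612 g; casein hydrolysate 41.697 g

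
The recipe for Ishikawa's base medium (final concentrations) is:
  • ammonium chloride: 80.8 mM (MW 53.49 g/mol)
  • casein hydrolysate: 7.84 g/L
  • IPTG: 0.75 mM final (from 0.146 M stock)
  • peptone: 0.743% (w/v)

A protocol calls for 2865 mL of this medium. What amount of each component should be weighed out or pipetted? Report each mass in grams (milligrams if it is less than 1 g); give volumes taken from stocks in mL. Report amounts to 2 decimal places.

ammonium chloride 12.38 g; casein hydrolysate 22.46 g; IPTG 14.72 mL; peptone 21.29 g

Scale factor relative to 1 L: 2.865.
ammonium chloride: 80.8 mmol/L × 53.49 g/mol × 2.865 L ÷ 1000 = 12.38 g
casein hydrolysate: 7.84 g/L × 2.865 L = 22.46 g
IPTG: C1V1 = C2V2 → 0.75 mM × 2865 mL ÷ 146 mM = 14.72 mL
peptone: 0.743% w/v = 7.43 g/L → 7.43 × 2.865 L = 21.29 g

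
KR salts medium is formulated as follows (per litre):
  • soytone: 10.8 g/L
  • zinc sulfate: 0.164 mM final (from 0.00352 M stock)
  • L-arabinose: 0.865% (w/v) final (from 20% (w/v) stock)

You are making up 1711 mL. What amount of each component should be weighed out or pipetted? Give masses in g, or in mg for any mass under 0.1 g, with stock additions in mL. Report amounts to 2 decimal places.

Scale factor relative to 1 L: 1.711.
soytone: 10.8 g/L × 1.711 L = 18.48 g
zinc sulfate: dilute stock: 0.164 mM × 1711 mL ÷ 3.52 mM = 79.72 mL
L-arabinose: C1V1 = C2V2 → 0.865% ÷ 20% × 1711 mL = 74.00 mL

soytone 18.48 g; zinc sulfate 79.72 mL; L-arabinose 74.00 mL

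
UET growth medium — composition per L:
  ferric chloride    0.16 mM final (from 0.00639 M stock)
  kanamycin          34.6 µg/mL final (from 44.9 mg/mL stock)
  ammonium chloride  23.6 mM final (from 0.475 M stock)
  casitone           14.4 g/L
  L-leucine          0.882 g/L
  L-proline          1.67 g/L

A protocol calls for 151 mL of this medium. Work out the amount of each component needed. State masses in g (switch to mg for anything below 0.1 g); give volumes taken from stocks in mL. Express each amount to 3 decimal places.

ferric chloride 3.781 mL; kanamycin 0.116 mL; ammonium chloride 7.502 mL; casitone 2.174 g; L-leucine 0.133 g; L-proline 0.252 g

Working volume: 151 mL = 0.151 L.
ferric chloride: dilute stock: 0.16 mM × 151 mL ÷ 6.39 mM = 3.781 mL
kanamycin: C1V1 = C2V2 → 34.6 µg/mL × 151 mL ÷ 44900 µg/mL = 0.116 mL
ammonium chloride: dilute stock: 23.6 mM × 151 mL ÷ 475 mM = 7.502 mL
casitone: 14.4 g/L × 0.151 L = 2.174 g
L-leucine: 0.882 g/L × 0.151 L = 0.133 g
L-proline: 1.67 g/L × 0.151 L = 0.252 g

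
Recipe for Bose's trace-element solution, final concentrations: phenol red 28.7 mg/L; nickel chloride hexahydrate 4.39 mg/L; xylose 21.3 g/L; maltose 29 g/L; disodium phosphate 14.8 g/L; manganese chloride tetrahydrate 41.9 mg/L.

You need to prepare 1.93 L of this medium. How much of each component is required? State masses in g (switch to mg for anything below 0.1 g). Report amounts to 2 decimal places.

phenol red 55.39 mg; nickel chloride hexahydrate 8.47 mg; xylose 41.11 g; maltose 55.97 g; disodium phosphate 28.56 g; manganese chloride tetrahydrate 80.87 mg

Working volume: 1.93 L.
phenol red: 28.7 mg/L × 1.93 L = 55.39 mg
nickel chloride hexahydrate: 4.39 mg/L × 1.93 L = 8.47 mg
xylose: 21.3 g/L × 1.93 L = 41.11 g
maltose: 29 g/L × 1.93 L = 55.97 g
disodium phosphate: 14.8 g/L × 1.93 L = 28.56 g
manganese chloride tetrahydrate: 41.9 mg/L × 1.93 L = 80.87 mg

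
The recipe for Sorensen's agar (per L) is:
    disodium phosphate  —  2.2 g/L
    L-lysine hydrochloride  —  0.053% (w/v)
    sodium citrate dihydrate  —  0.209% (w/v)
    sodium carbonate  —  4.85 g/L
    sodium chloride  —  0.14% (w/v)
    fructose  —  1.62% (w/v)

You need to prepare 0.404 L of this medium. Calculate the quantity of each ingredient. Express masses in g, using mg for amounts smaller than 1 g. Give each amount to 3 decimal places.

Working volume: 0.404 L.
disodium phosphate: 2.2 g/L × 0.404 L = 0.8888 g = 888.800 mg
L-lysine hydrochloride: 0.053 g per 100 mL × 404 mL ÷ 100 = 0.21412 g = 214.120 mg
sodium citrate dihydrate: 0.209% w/v = 2.09 g/L → 2.09 × 0.404 L = 0.84436 g = 844.360 mg
sodium carbonate: 4.85 g/L × 0.404 L = 1.959 g
sodium chloride: 0.14% w/v = 1.4 g/L → 1.4 × 0.404 L = 0.5656 g = 565.600 mg
fructose: 1.62 g per 100 mL × 404 mL ÷ 100 = 6.545 g

disodium phosphate 888.800 mg; L-lysine hydrochloride 214.120 mg; sodium citrate dihydrate 844.360 mg; sodium carbonate 1.959 g; sodium chloride 565.600 mg; fructose 6.545 g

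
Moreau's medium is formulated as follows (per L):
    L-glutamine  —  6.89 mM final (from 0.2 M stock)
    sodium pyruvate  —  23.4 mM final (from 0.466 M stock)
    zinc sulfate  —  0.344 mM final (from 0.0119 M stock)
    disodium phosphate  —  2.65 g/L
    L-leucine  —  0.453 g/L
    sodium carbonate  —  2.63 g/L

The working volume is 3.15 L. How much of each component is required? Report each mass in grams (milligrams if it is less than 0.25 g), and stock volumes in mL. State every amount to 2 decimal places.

Working volume: 3.15 L.
L-glutamine: V = C2·V2/C1 = 6.89 mM × 3150 mL ÷ 200 mM = 108.52 mL
sodium pyruvate: dilute stock: 23.4 mM × 3150 mL ÷ 466 mM = 158.18 mL
zinc sulfate: C1V1 = C2V2 → 0.344 mM × 3150 mL ÷ 11.9 mM = 91.06 mL
disodium phosphate: 2.65 g/L × 3.15 L = 8.35 g
L-leucine: 0.453 g/L × 3.15 L = 1.43 g
sodium carbonate: 2.63 g/L × 3.15 L = 8.28 g

L-glutamine 108.52 mL; sodium pyruvate 158.18 mL; zinc sulfate 91.06 mL; disodium phosphate 8.35 g; L-leucine 1.43 g; sodium carbonate 8.28 g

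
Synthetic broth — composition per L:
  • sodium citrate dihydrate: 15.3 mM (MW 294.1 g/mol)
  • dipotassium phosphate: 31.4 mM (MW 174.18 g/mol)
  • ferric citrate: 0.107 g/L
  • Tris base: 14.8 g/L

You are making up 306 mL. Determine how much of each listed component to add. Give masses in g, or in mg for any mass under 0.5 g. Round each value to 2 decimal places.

Working volume: 306 mL = 0.306 L.
sodium citrate dihydrate: 15.3 mmol/L × 294.1 g/mol × 0.306 L ÷ 1000 = 1.38 g
dipotassium phosphate: 31.4 mmol/L × 174.18 g/mol × 0.306 L ÷ 1000 = 1.67 g
ferric citrate: 0.107 g/L × 0.306 L = 0.032742 g = 32.74 mg
Tris base: 14.8 g/L × 0.306 L = 4.53 g

sodium citrate dihydrate 1.38 g; dipotassium phosphate 1.67 g; ferric citrate 32.74 mg; Tris base 4.53 g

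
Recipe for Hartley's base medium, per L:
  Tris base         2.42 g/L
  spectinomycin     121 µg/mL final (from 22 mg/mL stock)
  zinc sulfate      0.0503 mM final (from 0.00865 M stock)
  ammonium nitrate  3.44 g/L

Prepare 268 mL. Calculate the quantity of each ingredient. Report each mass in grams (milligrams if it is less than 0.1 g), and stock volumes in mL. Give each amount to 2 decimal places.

Scale factor relative to 1 L: 0.268.
Tris base: 2.42 g/L × 0.268 L = 0.65 g
spectinomycin: dilute stock: 121 µg/mL × 268 mL ÷ 22000 µg/mL = 1.47 mL
zinc sulfate: dilute stock: 0.0503 mM × 268 mL ÷ 8.65 mM = 1.56 mL
ammonium nitrate: 3.44 g/L × 0.268 L = 0.92 g

Tris base 0.65 g; spectinomycin 1.47 mL; zinc sulfate 1.56 mL; ammonium nitrate 0.92 g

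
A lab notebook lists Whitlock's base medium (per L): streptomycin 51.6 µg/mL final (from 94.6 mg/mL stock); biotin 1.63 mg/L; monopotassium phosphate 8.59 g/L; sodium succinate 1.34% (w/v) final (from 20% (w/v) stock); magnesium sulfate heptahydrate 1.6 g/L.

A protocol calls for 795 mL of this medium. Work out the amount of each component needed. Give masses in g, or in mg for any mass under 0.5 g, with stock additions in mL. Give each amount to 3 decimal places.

Working volume: 795 mL = 0.795 L.
streptomycin: C1V1 = C2V2 → 51.6 µg/mL × 795 mL ÷ 94600 µg/mL = 0.434 mL
biotin: 1.63 mg/L × 0.795 L = 1.296 mg
monopotassium phosphate: 8.59 g/L × 0.795 L = 6.829 g
sodium succinate: dilute stock: 1.34% ÷ 20% × 795 mL = 53.265 mL
magnesium sulfate heptahydrate: 1.6 g/L × 0.795 L = 1.272 g

streptomycin 0.434 mL; biotin 1.296 mg; monopotassium phosphate 6.829 g; sodium succinate 53.265 mL; magnesium sulfate heptahydrate 1.272 g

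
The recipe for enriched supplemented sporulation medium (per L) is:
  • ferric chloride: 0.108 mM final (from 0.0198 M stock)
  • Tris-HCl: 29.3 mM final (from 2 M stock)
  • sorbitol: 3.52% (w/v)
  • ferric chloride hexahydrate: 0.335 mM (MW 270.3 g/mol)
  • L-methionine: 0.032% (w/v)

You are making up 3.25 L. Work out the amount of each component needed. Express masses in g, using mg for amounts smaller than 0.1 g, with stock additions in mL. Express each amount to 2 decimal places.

Working volume: 3.25 L.
ferric chloride: C1V1 = C2V2 → 0.108 mM × 3250 mL ÷ 19.8 mM = 17.73 mL
Tris-HCl: V = C2·V2/C1 = 29.3 mM × 3250 mL ÷ 2000 mM = 47.61 mL
sorbitol: 3.52 g per 100 mL × 3250 mL ÷ 100 = 114.40 g
ferric chloride hexahydrate: 0.335 mmol/L × 270.3 g/mol × 3.25 L ÷ 1000 = 0.29 g
L-methionine: 0.032% w/v = 0.32 g/L → 0.32 × 3.25 L = 1.04 g

ferric chloride 17.73 mL; Tris-HCl 47.61 mL; sorbitol 114.40 g; ferric chloride hexahydrate 0.29 g; L-methionine 1.04 g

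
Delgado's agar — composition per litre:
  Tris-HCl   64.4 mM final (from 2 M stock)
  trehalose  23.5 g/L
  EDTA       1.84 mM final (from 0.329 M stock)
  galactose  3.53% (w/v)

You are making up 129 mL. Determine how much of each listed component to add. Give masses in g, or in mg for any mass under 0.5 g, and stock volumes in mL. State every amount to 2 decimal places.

Tris-HCl 4.15 mL; trehalose 3.03 g; EDTA 0.72 mL; galactose 4.55 g

Scale factor relative to 1 L: 0.129.
Tris-HCl: V = C2·V2/C1 = 64.4 mM × 129 mL ÷ 2000 mM = 4.15 mL
trehalose: 23.5 g/L × 0.129 L = 3.03 g
EDTA: V = C2·V2/C1 = 1.84 mM × 129 mL ÷ 329 mM = 0.72 mL
galactose: 3.53 g per 100 mL × 129 mL ÷ 100 = 4.55 g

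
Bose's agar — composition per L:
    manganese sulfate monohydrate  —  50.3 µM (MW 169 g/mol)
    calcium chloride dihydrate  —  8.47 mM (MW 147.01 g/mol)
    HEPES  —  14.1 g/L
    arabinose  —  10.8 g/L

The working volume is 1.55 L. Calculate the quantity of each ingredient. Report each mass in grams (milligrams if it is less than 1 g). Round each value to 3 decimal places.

manganese sulfate monohydrate 13.176 mg; calcium chloride dihydrate 1.930 g; HEPES 21.855 g; arabinose 16.740 g

Scale factor relative to 1 L: 1.55.
manganese sulfate monohydrate: 50.3 µmol/L × 169 g/mol × 1.55 L ÷ 1000 = 13.176 mg
calcium chloride dihydrate: 8.47 mmol/L × 147.01 g/mol × 1.55 L ÷ 1000 = 1.930 g
HEPES: 14.1 g/L × 1.55 L = 21.855 g
arabinose: 10.8 g/L × 1.55 L = 16.740 g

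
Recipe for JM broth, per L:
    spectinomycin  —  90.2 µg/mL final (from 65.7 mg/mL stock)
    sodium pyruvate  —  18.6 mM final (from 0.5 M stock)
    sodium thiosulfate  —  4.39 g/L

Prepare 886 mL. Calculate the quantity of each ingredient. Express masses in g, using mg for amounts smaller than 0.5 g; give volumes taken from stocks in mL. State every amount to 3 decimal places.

Working volume: 886 mL = 0.886 L.
spectinomycin: V = C2·V2/C1 = 90.2 µg/mL × 886 mL ÷ 65700 µg/mL = 1.216 mL
sodium pyruvate: dilute stock: 18.6 mM × 886 mL ÷ 500 mM = 32.959 mL
sodium thiosulfate: 4.39 g/L × 0.886 L = 3.890 g

spectinomycin 1.216 mL; sodium pyruvate 32.959 mL; sodium thiosulfate 3.890 g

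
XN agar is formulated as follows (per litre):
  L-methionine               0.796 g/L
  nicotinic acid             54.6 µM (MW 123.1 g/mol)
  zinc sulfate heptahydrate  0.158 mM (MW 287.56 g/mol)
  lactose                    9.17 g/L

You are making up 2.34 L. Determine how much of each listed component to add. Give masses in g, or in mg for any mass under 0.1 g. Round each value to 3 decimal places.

Working volume: 2.34 L.
L-methionine: 0.796 g/L × 2.34 L = 1.863 g
nicotinic acid: 54.6 µmol/L × 123.1 g/mol × 2.34 L ÷ 1000 = 15.728 mg
zinc sulfate heptahydrate: 0.158 mmol/L × 287.56 g/mol × 2.34 L ÷ 1000 = 0.106 g
lactose: 9.17 g/L × 2.34 L = 21.458 g

L-methionine 1.863 g; nicotinic acid 15.728 mg; zinc sulfate heptahydrate 0.106 g; lactose 21.458 g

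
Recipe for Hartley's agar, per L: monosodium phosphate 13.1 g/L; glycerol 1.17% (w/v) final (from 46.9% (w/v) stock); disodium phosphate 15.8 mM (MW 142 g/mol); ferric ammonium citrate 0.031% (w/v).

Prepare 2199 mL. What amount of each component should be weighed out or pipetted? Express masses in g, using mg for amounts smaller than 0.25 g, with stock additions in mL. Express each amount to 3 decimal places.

Target volume = 2199 mL = 2.199 L.
monosodium phosphate: 13.1 g/L × 2.199 L = 28.807 g
glycerol: V = C2·V2/C1 = 1.17% ÷ 46.9% × 2199 mL = 54.858 mL
disodium phosphate: 15.8 mmol/L × 142 g/mol × 2.199 L ÷ 1000 = 4.934 g
ferric ammonium citrate: 0.031% w/v = 0.31 g/L → 0.31 × 2.199 L = 0.682 g

monosodium phosphate 28.807 g; glycerol 54.858 mL; disodium phosphate 4.934 g; ferric ammonium citrate 0.682 g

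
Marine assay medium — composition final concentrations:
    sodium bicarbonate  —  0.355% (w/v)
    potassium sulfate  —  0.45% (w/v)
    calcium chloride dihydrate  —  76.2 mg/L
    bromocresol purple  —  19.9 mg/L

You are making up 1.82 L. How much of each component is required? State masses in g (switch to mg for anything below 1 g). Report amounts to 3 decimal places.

sodium bicarbonate 6.461 g; potassium sulfate 8.190 g; calcium chloride dihydrate 138.684 mg; bromocresol purple 36.218 mg

Working volume: 1.82 L.
sodium bicarbonate: 0.355% w/v = 3.55 g/L → 3.55 × 1.82 L = 6.461 g
potassium sulfate: 0.45 g per 100 mL × 1820 mL ÷ 100 = 8.190 g
calcium chloride dihydrate: 76.2 mg/L × 1.82 L = 138.684 mg
bromocresol purple: 19.9 mg/L × 1.82 L = 36.218 mg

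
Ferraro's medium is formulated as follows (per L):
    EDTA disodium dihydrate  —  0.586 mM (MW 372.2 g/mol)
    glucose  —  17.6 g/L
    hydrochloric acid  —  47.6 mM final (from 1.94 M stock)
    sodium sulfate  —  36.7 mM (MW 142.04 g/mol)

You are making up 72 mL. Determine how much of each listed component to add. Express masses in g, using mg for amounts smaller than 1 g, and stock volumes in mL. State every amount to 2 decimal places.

Target volume = 72 mL = 0.072 L.
EDTA disodium dihydrate: 0.586 mmol/L × 372.2 mg/mmol × 0.072 L = 15.70 mg
glucose: 17.6 g/L × 0.072 L = 1.27 g
hydrochloric acid: dilute stock: 47.6 mM × 72 mL ÷ 1940 mM = 1.77 mL
sodium sulfate: 36.7 mmol/L × 142.04 mg/mmol × 0.072 L = 375.33 mg

EDTA disodium dihydrate 15.70 mg; glucose 1.27 g; hydrochloric acid 1.77 mL; sodium sulfate 375.33 mg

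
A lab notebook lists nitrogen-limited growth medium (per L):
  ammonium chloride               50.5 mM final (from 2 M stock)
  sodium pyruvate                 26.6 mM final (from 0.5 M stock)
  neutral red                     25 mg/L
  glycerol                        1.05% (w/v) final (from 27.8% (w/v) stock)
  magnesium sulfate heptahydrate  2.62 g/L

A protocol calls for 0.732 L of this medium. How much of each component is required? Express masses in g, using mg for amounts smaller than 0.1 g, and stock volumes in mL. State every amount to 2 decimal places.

ammonium chloride 18.48 mL; sodium pyruvate 38.94 mL; neutral red 18.30 mg; glycerol 27.65 mL; magnesium sulfate heptahydrate 1.92 g

Scale factor relative to 1 L: 0.732.
ammonium chloride: V = C2·V2/C1 = 50.5 mM × 732 mL ÷ 2000 mM = 18.48 mL
sodium pyruvate: C1V1 = C2V2 → 26.6 mM × 732 mL ÷ 500 mM = 38.94 mL
neutral red: 25 mg/L × 0.732 L = 18.30 mg
glycerol: dilute stock: 1.05% ÷ 27.8% × 732 mL = 27.65 mL
magnesium sulfate heptahydrate: 2.62 g/L × 0.732 L = 1.92 g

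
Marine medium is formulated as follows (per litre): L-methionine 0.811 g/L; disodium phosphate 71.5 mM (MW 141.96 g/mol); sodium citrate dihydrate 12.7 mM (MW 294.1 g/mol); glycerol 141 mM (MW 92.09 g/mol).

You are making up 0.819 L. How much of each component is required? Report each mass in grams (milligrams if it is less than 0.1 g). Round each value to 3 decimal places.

Scale factor relative to 1 L: 0.819.
L-methionine: 0.811 g/L × 0.819 L = 0.664 g
disodium phosphate: 71.5 mmol/L × 141.96 g/mol × 0.819 L ÷ 1000 = 8.313 g
sodium citrate dihydrate: 12.7 mmol/L × 294.1 g/mol × 0.819 L ÷ 1000 = 3.059 g
glycerol: 141 mmol/L × 92.09 g/mol × 0.819 L ÷ 1000 = 10.634 g

L-methionine 0.664 g; disodium phosphate 8.313 g; sodium citrate dihydrate 3.059 g; glycerol 10.634 g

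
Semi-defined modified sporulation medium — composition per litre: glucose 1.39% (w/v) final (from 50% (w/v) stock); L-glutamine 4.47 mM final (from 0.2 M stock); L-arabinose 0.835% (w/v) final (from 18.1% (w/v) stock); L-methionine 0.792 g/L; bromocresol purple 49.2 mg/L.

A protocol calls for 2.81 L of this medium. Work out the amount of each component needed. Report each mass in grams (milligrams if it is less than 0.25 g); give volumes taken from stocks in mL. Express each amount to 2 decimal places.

glucose 78.12 mL; L-glutamine 62.80 mL; L-arabinose 129.63 mL; L-methionine 2.23 g; bromocresol purple 138.25 mg

Scale factor relative to 1 L: 2.81.
glucose: C1V1 = C2V2 → 1.39% ÷ 50% × 2810 mL = 78.12 mL
L-glutamine: V = C2·V2/C1 = 4.47 mM × 2810 mL ÷ 200 mM = 62.80 mL
L-arabinose: dilute stock: 0.835% ÷ 18.1% × 2810 mL = 129.63 mL
L-methionine: 0.792 g/L × 2.81 L = 2.23 g
bromocresol purple: 49.2 mg/L × 2.81 L = 138.25 mg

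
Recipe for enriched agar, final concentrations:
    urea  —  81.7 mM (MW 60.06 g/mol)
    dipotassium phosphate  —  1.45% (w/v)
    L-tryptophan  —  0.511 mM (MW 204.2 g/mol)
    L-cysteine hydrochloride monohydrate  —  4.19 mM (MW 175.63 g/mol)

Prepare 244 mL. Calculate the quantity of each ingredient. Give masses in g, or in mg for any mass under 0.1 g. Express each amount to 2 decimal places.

Working volume: 244 mL = 0.244 L.
urea: 81.7 mmol/L × 60.06 g/mol × 0.244 L ÷ 1000 = 1.20 g
dipotassium phosphate: 1.45 g per 100 mL × 244 mL ÷ 100 = 3.54 g
L-tryptophan: 0.511 mmol/L × 204.2 mg/mmol × 0.244 L = 25.46 mg
L-cysteine hydrochloride monohydrate: 4.19 mmol/L × 175.63 g/mol × 0.244 L ÷ 1000 = 0.18 g

urea 1.20 g; dipotassium phosphate 3.54 g; L-tryptophan 25.46 mg; L-cysteine hydrochloride monohydrate 0.18 g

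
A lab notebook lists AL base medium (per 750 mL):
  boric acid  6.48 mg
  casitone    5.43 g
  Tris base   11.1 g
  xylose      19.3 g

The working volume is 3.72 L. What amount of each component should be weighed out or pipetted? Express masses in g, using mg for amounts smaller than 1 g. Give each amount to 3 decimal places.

Ratio of target to recipe volume: 3720 / 750 = 4.96.
boric acid: 6.48 mg × (3720 mL / 750 mL) = 32.141 mg
casitone: 5.43 g × (3720 mL / 750 mL) = 26.933 g
Tris base: 11.1 g × (3720 mL / 750 mL) = 55.056 g
xylose: 19.3 g × (3720 mL / 750 mL) = 95.728 g

boric acid 32.141 mg; casitone 26.933 g; Tris base 55.056 g; xylose 95.728 g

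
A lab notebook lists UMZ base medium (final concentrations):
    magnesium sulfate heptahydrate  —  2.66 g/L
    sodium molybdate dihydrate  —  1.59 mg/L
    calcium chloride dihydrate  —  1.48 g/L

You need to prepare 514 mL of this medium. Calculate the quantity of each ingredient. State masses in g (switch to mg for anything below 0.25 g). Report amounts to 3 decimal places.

magnesium sulfate heptahydrate 1.367 g; sodium molybdate dihydrate 0.817 mg; calcium chloride dihydrate 0.761 g

Target volume = 514 mL = 0.514 L.
magnesium sulfate heptahydrate: 2.66 g/L × 0.514 L = 1.367 g
sodium molybdate dihydrate: 1.59 mg/L × 0.514 L = 0.817 mg
calcium chloride dihydrate: 1.48 g/L × 0.514 L = 0.761 g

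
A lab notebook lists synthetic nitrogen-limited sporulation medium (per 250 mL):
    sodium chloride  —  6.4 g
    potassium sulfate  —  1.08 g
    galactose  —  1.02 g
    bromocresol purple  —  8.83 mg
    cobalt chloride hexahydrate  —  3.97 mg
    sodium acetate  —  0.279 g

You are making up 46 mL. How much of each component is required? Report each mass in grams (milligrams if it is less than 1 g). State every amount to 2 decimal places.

Ratio of target to recipe volume: 46 / 250 = 0.184.
sodium chloride: 6.4 g × (46 mL / 250 mL) = 1.18 g
potassium sulfate: 1.08 g × (46 mL / 250 mL) = 0.19872 g = 198.72 mg
galactose: 1.02 g × (46 mL / 250 mL) = 0.18768 g = 187.68 mg
bromocresol purple: 8.83 mg × (46 mL / 250 mL) = 1.62 mg
cobalt chloride hexahydrate: 3.97 mg × (46 mL / 250 mL) = 0.73 mg
sodium acetate: 0.279 g × (46 mL / 250 mL) = 0.051336 g = 51.34 mg

sodium chloride 1.18 g; potassium sulfate 198.72 mg; galactose 187.68 mg; bromocresol purple 1.62 mg; cobalt chloride hexahydrate 0.73 mg; sodium acetate 51.34 mg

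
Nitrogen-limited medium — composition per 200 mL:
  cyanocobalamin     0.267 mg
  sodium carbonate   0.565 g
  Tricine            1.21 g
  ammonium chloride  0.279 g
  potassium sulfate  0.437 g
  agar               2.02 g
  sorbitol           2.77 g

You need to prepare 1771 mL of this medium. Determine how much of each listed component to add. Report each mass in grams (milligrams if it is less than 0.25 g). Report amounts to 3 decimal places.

Scale factor = 1771 mL / 200 mL = 8.855.
cyanocobalamin: 0.267 mg × (1771 mL / 200 mL) = 2.364 mg
sodium carbonate: 0.565 g × (1771 mL / 200 mL) = 5.003 g
Tricine: 1.21 g × (1771 mL / 200 mL) = 10.715 g
ammonium chloride: 0.279 g × (1771 mL / 200 mL) = 2.471 g
potassium sulfate: 0.437 g × (1771 mL / 200 mL) = 3.870 g
agar: 2.02 g × (1771 mL / 200 mL) = 17.887 g
sorbitol: 2.77 g × (1771 mL / 200 mL) = 24.528 g

cyanocobalamin 2.364 mg; sodium carbonate 5.003 g; Tricine 10.715 g; ammonium chloride 2.471 g; potassium sulfate 3.870 g; agar 17.887 g; sorbitol 24.528 g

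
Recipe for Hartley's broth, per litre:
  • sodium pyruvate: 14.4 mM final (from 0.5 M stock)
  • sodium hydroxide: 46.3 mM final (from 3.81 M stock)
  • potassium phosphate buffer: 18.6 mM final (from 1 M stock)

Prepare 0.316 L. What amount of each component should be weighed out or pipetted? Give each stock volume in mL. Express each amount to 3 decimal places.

sodium pyruvate 9.101 mL; sodium hydroxide 3.840 mL; potassium phosphate buffer 5.878 mL

Scale factor relative to 1 L: 0.316.
sodium pyruvate: V = C2·V2/C1 = 14.4 mM × 316 mL ÷ 500 mM = 9.101 mL
sodium hydroxide: C1V1 = C2V2 → 46.3 mM × 316 mL ÷ 3810 mM = 3.840 mL
potassium phosphate buffer: V = C2·V2/C1 = 18.6 mM × 316 mL ÷ 1000 mM = 5.878 mL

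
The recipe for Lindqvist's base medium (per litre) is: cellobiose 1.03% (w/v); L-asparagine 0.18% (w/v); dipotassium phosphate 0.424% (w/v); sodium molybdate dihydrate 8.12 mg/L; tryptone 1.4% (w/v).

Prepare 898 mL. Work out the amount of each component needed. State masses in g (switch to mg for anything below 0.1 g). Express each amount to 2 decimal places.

cellobiose 9.25 g; L-asparagine 1.62 g; dipotassium phosphate 3.81 g; sodium molybdate dihydrate 7.29 mg; tryptone 12.57 g

Working volume: 898 mL = 0.898 L.
cellobiose: 1.03% w/v = 10.3 g/L → 10.3 × 0.898 L = 9.25 g
L-asparagine: 0.18% w/v = 1.8 g/L → 1.8 × 0.898 L = 1.62 g
dipotassium phosphate: 0.424% w/v = 4.24 g/L → 4.24 × 0.898 L = 3.81 g
sodium molybdate dihydrate: 8.12 mg/L × 0.898 L = 7.29 mg
tryptone: 1.4 g per 100 mL × 898 mL ÷ 100 = 12.57 g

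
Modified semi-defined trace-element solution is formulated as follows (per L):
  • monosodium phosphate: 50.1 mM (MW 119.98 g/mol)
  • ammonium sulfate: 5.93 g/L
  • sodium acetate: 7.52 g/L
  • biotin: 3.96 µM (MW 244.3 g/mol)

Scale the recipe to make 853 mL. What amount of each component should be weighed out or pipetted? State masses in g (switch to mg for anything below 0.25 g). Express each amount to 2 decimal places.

Scale factor relative to 1 L: 0.853.
monosodium phosphate: 50.1 mmol/L × 119.98 g/mol × 0.853 L ÷ 1000 = 5.13 g
ammonium sulfate: 5.93 g/L × 0.853 L = 5.06 g
sodium acetate: 7.52 g/L × 0.853 L = 6.41 g
biotin: 3.96 µmol/L × 244.3 g/mol × 0.853 L ÷ 1000 = 0.83 mg

monosodium phosphate 5.13 g; ammonium sulfate 5.06 g; sodium acetate 6.41 g; biotin 0.83 mg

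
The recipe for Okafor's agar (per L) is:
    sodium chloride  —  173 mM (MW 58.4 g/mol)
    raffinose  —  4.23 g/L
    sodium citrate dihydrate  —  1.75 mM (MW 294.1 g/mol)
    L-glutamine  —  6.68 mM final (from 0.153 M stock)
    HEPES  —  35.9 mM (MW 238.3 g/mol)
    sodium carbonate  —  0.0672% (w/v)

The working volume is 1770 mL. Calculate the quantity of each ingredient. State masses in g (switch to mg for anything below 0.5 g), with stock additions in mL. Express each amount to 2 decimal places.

Working volume: 1770 mL = 1.77 L.
sodium chloride: 173 mmol/L × 58.4 g/mol × 1.77 L ÷ 1000 = 17.88 g
raffinose: 4.23 g/L × 1.77 L = 7.49 g
sodium citrate dihydrate: 1.75 mmol/L × 294.1 g/mol × 1.77 L ÷ 1000 = 0.91 g
L-glutamine: V = C2·V2/C1 = 6.68 mM × 1770 mL ÷ 153 mM = 77.28 mL
HEPES: 35.9 mmol/L × 238.3 g/mol × 1.77 L ÷ 1000 = 15.14 g
sodium carbonate: 0.0672% w/v = 0.672 g/L → 0.672 × 1.77 L = 1.19 g

sodium chloride 17.88 g; raffinose 7.49 g; sodium citrate dihydrate 0.91 g; L-glutamine 77.28 mL; HEPES 15.14 g; sodium carbonate 1.19 g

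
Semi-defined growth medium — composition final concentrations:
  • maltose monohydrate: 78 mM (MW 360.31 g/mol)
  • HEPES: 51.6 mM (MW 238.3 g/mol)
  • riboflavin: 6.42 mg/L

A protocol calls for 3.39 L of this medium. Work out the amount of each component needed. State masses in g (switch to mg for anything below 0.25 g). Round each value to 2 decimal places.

maltose monohydrate 95.27 g; HEPES 41.68 g; riboflavin 21.76 mg

Working volume: 3.39 L.
maltose monohydrate: 78 mmol/L × 360.31 g/mol × 3.39 L ÷ 1000 = 95.27 g
HEPES: 51.6 mmol/L × 238.3 g/mol × 3.39 L ÷ 1000 = 41.68 g
riboflavin: 6.42 mg/L × 3.39 L = 21.76 mg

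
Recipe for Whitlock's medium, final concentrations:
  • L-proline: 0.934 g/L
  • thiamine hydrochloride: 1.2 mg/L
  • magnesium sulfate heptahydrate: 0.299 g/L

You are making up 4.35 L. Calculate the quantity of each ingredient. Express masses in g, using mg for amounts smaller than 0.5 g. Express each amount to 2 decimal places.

L-proline 4.06 g; thiamine hydrochloride 5.22 mg; magnesium sulfate heptahydrate 1.30 g

Working volume: 4.35 L.
L-proline: 0.934 g/L × 4.35 L = 4.06 g
thiamine hydrochloride: 1.2 mg/L × 4.35 L = 5.22 mg
magnesium sulfate heptahydrate: 0.299 g/L × 4.35 L = 1.30 g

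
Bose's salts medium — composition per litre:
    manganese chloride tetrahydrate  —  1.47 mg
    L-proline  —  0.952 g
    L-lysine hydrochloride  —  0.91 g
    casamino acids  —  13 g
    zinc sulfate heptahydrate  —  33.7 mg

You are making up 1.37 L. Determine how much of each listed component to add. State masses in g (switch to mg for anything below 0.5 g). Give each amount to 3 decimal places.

Ratio of target to recipe volume: 1370 / 1000 = 1.37.
manganese chloride tetrahydrate: 1.47 mg × (1370 mL / 1000 mL) = 2.014 mg
L-proline: 0.952 g × (1370 mL / 1000 mL) = 1.304 g
L-lysine hydrochloride: 0.91 g × (1370 mL / 1000 mL) = 1.247 g
casamino acids: 13 g × (1370 mL / 1000 mL) = 17.810 g
zinc sulfate heptahydrate: 33.7 mg × (1370 mL / 1000 mL) = 46.169 mg

manganese chloride tetrahydrate 2.014 mg; L-proline 1.304 g; L-lysine hydrochloride 1.247 g; casamino acids 17.810 g; zinc sulfate heptahydrate 46.169 mg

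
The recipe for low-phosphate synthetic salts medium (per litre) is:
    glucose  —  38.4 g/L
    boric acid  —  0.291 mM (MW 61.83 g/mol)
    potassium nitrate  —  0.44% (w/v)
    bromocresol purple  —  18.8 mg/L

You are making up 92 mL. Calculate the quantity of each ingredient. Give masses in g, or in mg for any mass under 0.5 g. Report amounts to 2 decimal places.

Working volume: 92 mL = 0.092 L.
glucose: 38.4 g/L × 0.092 L = 3.53 g
boric acid: 0.291 mmol/L × 61.83 mg/mmol × 0.092 L = 1.66 mg
potassium nitrate: 0.44 g per 100 mL × 92 mL ÷ 100 = 0.4048 g = 404.80 mg
bromocresol purple: 18.8 mg/L × 0.092 L = 1.73 mg

glucose 3.53 g; boric acid 1.66 mg; potassium nitrate 404.80 mg; bromocresol purple 1.73 mg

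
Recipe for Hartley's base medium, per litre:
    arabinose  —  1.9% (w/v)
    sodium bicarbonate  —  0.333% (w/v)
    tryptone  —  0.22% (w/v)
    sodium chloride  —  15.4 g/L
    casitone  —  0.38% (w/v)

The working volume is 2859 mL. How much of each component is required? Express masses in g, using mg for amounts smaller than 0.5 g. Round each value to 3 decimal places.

arabinose 54.321 g; sodium bicarbonate 9.520 g; tryptone 6.290 g; sodium chloride 44.029 g; casitone 10.864 g

Working volume: 2859 mL = 2.859 L.
arabinose: 1.9% w/v = 19 g/L → 19 × 2.859 L = 54.321 g
sodium bicarbonate: 0.333 g per 100 mL × 2859 mL ÷ 100 = 9.520 g
tryptone: 0.22% w/v = 2.2 g/L → 2.2 × 2.859 L = 6.290 g
sodium chloride: 15.4 g/L × 2.859 L = 44.029 g
casitone: 0.38% w/v = 3.8 g/L → 3.8 × 2.859 L = 10.864 g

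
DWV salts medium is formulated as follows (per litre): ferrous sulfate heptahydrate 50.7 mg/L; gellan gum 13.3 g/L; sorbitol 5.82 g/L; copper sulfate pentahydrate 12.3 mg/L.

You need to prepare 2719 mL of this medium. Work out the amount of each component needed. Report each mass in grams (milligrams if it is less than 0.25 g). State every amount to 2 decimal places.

ferrous sulfate heptahydrate 137.85 mg; gellan gum 36.16 g; sorbitol 15.82 g; copper sulfate pentahydrate 33.44 mg

Scale factor relative to 1 L: 2.719.
ferrous sulfate heptahydrate: 50.7 mg/L × 2.719 L = 137.85 mg
gellan gum: 13.3 g/L × 2.719 L = 36.16 g
sorbitol: 5.82 g/L × 2.719 L = 15.82 g
copper sulfate pentahydrate: 12.3 mg/L × 2.719 L = 33.44 mg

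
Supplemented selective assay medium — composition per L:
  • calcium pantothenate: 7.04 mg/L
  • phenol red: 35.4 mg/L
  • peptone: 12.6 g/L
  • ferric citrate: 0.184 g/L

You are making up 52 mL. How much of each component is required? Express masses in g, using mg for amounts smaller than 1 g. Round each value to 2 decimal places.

calcium pantothenate 0.37 mg; phenol red 1.84 mg; peptone 655.20 mg; ferric citrate 9.57 mg

Working volume: 52 mL = 0.052 L.
calcium pantothenate: 7.04 mg/L × 0.052 L = 0.37 mg
phenol red: 35.4 mg/L × 0.052 L = 1.84 mg
peptone: 12.6 g/L × 0.052 L = 0.6552 g = 655.20 mg
ferric citrate: 0.184 g/L × 0.052 L = 0.009568 g = 9.57 mg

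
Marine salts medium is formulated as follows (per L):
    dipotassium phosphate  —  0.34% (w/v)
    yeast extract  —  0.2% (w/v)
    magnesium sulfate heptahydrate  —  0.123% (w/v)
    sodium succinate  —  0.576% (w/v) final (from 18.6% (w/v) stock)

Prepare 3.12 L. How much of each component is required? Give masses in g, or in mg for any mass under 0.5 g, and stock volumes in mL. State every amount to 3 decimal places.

dipotassium phosphate 10.608 g; yeast extract 6.240 g; magnesium sulfate heptahydrate 3.838 g; sodium succinate 96.619 mL

Scale factor relative to 1 L: 3.12.
dipotassium phosphate: 0.34 g per 100 mL × 3120 mL ÷ 100 = 10.608 g
yeast extract: 0.2 g per 100 mL × 3120 mL ÷ 100 = 6.240 g
magnesium sulfate heptahydrate: 0.123 g per 100 mL × 3120 mL ÷ 100 = 3.838 g
sodium succinate: dilute stock: 0.576% ÷ 18.6% × 3120 mL = 96.619 mL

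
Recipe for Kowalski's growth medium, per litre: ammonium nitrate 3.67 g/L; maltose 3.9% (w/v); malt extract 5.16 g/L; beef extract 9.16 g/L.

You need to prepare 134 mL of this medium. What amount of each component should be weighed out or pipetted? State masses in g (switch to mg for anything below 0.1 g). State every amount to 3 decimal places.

ammonium nitrate 0.492 g; maltose 5.226 g; malt extract 0.691 g; beef extract 1.227 g

Scale factor relative to 1 L: 0.134.
ammonium nitrate: 3.67 g/L × 0.134 L = 0.492 g
maltose: 3.9% w/v = 39 g/L → 39 × 0.134 L = 5.226 g
malt extract: 5.16 g/L × 0.134 L = 0.691 g
beef extract: 9.16 g/L × 0.134 L = 1.227 g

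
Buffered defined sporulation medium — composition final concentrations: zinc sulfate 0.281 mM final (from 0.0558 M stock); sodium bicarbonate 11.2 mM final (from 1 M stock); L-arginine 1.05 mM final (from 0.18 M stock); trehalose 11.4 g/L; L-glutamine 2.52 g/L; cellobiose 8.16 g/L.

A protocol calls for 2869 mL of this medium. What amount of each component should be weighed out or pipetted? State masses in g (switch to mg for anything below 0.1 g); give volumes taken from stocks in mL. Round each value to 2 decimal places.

zinc sulfate 14.45 mL; sodium bicarbonate 32.13 mL; L-arginine 16.74 mL; trehalose 32.71 g; L-glutamine 7.23 g; cellobiose 23.41 g

Target volume = 2869 mL = 2.869 L.
zinc sulfate: V = C2·V2/C1 = 0.281 mM × 2869 mL ÷ 55.8 mM = 14.45 mL
sodium bicarbonate: dilute stock: 11.2 mM × 2869 mL ÷ 1000 mM = 32.13 mL
L-arginine: V = C2·V2/C1 = 1.05 mM × 2869 mL ÷ 180 mM = 16.74 mL
trehalose: 11.4 g/L × 2.869 L = 32.71 g
L-glutamine: 2.52 g/L × 2.869 L = 7.23 g
cellobiose: 8.16 g/L × 2.869 L = 23.41 g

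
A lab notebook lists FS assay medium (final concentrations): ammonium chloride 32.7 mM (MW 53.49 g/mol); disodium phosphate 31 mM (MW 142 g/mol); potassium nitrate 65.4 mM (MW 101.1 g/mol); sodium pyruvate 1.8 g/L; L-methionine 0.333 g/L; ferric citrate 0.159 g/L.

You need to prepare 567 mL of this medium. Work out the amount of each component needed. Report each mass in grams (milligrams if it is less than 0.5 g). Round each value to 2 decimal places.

ammonium chloride 0.99 g; disodium phosphate 2.50 g; potassium nitrate 3.75 g; sodium pyruvate 1.02 g; L-methionine 188.81 mg; ferric citrate 90.15 mg

Scale factor relative to 1 L: 0.567.
ammonium chloride: 32.7 mmol/L × 53.49 g/mol × 0.567 L ÷ 1000 = 0.99 g
disodium phosphate: 31 mmol/L × 142 g/mol × 0.567 L ÷ 1000 = 2.50 g
potassium nitrate: 65.4 mmol/L × 101.1 g/mol × 0.567 L ÷ 1000 = 3.75 g
sodium pyruvate: 1.8 g/L × 0.567 L = 1.02 g
L-methionine: 0.333 g/L × 0.567 L = 0.188811 g = 188.81 mg
ferric citrate: 0.159 g/L × 0.567 L = 0.090153 g = 90.15 mg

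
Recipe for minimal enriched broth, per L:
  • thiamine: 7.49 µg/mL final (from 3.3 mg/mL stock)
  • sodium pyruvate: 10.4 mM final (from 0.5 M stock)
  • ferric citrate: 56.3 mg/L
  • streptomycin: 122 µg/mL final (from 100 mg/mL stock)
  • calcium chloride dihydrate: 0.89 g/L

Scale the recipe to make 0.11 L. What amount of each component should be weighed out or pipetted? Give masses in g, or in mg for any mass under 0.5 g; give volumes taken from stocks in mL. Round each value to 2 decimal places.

thiamine 0.25 mL; sodium pyruvate 2.29 mL; ferric citrate 6.19 mg; streptomycin 0.13 mL; calcium chloride dihydrate 97.90 mg

Scale factor relative to 1 L: 0.11.
thiamine: C1V1 = C2V2 → 7.49 µg/mL × 110 mL ÷ 3300 µg/mL = 0.25 mL
sodium pyruvate: C1V1 = C2V2 → 10.4 mM × 110 mL ÷ 500 mM = 2.29 mL
ferric citrate: 56.3 mg/L × 0.11 L = 6.19 mg
streptomycin: dilute stock: 122 µg/mL × 110 mL ÷ 100000 µg/mL = 0.13 mL
calcium chloride dihydrate: 0.89 g/L × 0.11 L = 0.0979 g = 97.90 mg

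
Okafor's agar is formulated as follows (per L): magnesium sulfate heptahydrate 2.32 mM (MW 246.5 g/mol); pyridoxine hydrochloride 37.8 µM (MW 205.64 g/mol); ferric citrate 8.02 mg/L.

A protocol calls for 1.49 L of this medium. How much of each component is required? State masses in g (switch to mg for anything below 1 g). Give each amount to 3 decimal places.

magnesium sulfate heptahydrate 852.101 mg; pyridoxine hydrochloride 11.582 mg; ferric citrate 11.950 mg

Scale factor relative to 1 L: 1.49.
magnesium sulfate heptahydrate: 2.32 mmol/L × 246.5 mg/mmol × 1.49 L = 852.101 mg
pyridoxine hydrochloride: 37.8 µmol/L × 205.64 g/mol × 1.49 L ÷ 1000 = 11.582 mg
ferric citrate: 8.02 mg/L × 1.49 L = 11.950 mg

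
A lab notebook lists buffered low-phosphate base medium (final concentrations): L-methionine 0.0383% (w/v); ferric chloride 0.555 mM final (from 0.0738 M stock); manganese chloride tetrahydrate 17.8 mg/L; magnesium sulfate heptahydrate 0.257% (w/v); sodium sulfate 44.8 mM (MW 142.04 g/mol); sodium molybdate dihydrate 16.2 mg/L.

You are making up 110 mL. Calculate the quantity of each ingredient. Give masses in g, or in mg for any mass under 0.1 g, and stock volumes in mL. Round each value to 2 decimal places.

Working volume: 110 mL = 0.11 L.
L-methionine: 0.0383 g per 100 mL × 110 mL ÷ 100 = 0.04213 g = 42.13 mg
ferric chloride: V = C2·V2/C1 = 0.555 mM × 110 mL ÷ 73.8 mM = 0.83 mL
manganese chloride tetrahydrate: 17.8 mg/L × 0.11 L = 1.96 mg
magnesium sulfate heptahydrate: 0.257% w/v = 2.57 g/L → 2.57 × 0.11 L = 0.28 g
sodium sulfate: 44.8 mmol/L × 142.04 g/mol × 0.11 L ÷ 1000 = 0.70 g
sodium molybdate dihydrate: 16.2 mg/L × 0.11 L = 1.78 mg

L-methionine 42.13 mg; ferric chloride 0.83 mL; manganese chloride tetrahydrate 1.96 mg; magnesium sulfate heptahydrate 0.28 g; sodium sulfate 0.70 g; sodium molybdate dihydrate 1.78 mg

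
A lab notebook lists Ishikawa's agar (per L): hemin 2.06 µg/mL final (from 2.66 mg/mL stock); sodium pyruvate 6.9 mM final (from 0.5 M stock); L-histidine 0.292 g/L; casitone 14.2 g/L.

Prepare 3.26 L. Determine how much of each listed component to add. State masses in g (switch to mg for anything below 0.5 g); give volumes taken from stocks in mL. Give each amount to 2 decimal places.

hemin 2.52 mL; sodium pyruvate 44.99 mL; L-histidine 0.95 g; casitone 46.29 g

Working volume: 3.26 L.
hemin: dilute stock: 2.06 µg/mL × 3260 mL ÷ 2660 µg/mL = 2.52 mL
sodium pyruvate: C1V1 = C2V2 → 6.9 mM × 3260 mL ÷ 500 mM = 44.99 mL
L-histidine: 0.292 g/L × 3.26 L = 0.95 g
casitone: 14.2 g/L × 3.26 L = 46.29 g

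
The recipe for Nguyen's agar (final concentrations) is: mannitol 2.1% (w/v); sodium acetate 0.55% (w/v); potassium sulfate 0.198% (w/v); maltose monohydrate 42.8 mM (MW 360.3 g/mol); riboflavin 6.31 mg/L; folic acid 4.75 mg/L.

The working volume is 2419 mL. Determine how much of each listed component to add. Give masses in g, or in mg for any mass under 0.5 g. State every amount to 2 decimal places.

mannitol 50.80 g; sodium acetate 13.30 g; potassium sulfate 4.79 g; maltose monohydrate 37.30 g; riboflavin 15.26 mg; folic acid 11.49 mg

Target volume = 2419 mL = 2.419 L.
mannitol: 2.1 g per 100 mL × 2419 mL ÷ 100 = 50.80 g
sodium acetate: 0.55% w/v = 5.5 g/L → 5.5 × 2.419 L = 13.30 g
potassium sulfate: 0.198% w/v = 1.98 g/L → 1.98 × 2.419 L = 4.79 g
maltose monohydrate: 42.8 mmol/L × 360.3 g/mol × 2.419 L ÷ 1000 = 37.30 g
riboflavin: 6.31 mg/L × 2.419 L = 15.26 mg
folic acid: 4.75 mg/L × 2.419 L = 11.49 mg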